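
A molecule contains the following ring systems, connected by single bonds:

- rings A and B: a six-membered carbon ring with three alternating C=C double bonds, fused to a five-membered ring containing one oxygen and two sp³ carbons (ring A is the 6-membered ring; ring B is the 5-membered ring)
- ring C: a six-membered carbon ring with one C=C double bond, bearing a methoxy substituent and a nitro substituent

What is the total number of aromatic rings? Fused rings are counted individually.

1

Ring A is fully conjugated (every ring atom contributes a p orbital); 3 ring double bonds give 6 π electrons. That satisfies 4n+2 with n=1, so ring A is aromatic (benzene ring).
Ring B has two sp³ carbons, so it is not fully conjugated — not aromatic (oxolane ring).
Ring C has four sp³ carbons, so it is not fully conjugated — not aromatic (cyclohexene).
Aromatic: A. Total: 1.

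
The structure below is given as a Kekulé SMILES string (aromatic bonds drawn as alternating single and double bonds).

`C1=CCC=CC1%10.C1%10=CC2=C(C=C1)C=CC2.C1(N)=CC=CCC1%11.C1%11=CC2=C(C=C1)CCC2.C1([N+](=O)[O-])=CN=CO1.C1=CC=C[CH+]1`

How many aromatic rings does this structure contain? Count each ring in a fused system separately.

3

The SMILES encodes a six-membered carbon ring with two isolated C=C double bonds and two sp³ carbons; a six-membered carbon ring with three alternating C=C double bonds, fused to a five-membered carbon ring containing one C=C double bond and one sp³ carbon; a six-membered carbon ring with two conjugated C=C double bonds and two sp³ carbons; a six-membered carbon ring with three alternating C=C double bonds, fused to a saturated five-membered carbon ring; a five-membered ring with an oxygen at position 1 and a nitrogen at position 3 (in a C=N bond), with two double bonds; a five-membered all-carbon ring bearing a positive charge on one carbon, with two C=C double bonds.
The 6-membered ring has two sp³ carbons, so it is not fully conjugated — not aromatic (1,4-cyclohexadiene).
The second 6-membered ring is planar and fully conjugated; 3 ring double bonds give 6 π electrons. Since 6 = 4n+2 (n=1), it is aromatic (benzene ring).
The 5-membered ring has one sp³ carbon, so it is not fully conjugated — not aromatic (cyclopentene ring).
The third 6-membered ring has two sp³ carbons, so it is not fully conjugated — not aromatic (1,3-cyclohexadiene).
The fourth 6-membered ring is fully conjugated (every ring atom contributes a p orbital); 3 ring double bonds give 6 π electrons. That satisfies 4n+2 with n=1, so it is aromatic (benzene ring).
The second 5-membered ring has three sp³ carbons, so it is not fully conjugated — not aromatic (cyclopentane ring).
The 5-membered ring with one oxygen and one =N– is planar and fully conjugated; 2 ring double bonds (4 π electrons) plus a heteroatom lone pair (2) give 6 π electrons. That satisfies 4n+2 with n=1, so it is aromatic (oxazole).
The third 5-membered ring has only sp² ring atoms; a planar conformation would have a fully conjugated π system of 4 electrons. But 4 = 4(1), which is 4n not 4n+2, so it is not aromatic (cyclopentadienyl cation).
3 of the 8 rings are aromatic. Total: 3.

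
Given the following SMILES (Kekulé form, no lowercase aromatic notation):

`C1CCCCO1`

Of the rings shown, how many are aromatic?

The SMILES encodes a six-membered saturated ring of five carbons and one oxygen.
The 6-membered ring with one oxygen has only sp³ atoms, so it is not fully conjugated — not aromatic (tetrahydropyran).

0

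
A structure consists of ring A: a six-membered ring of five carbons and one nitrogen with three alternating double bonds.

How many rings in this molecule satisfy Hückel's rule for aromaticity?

Ring A is planar and fully conjugated; 3 ring double bonds give 6 π electrons. That satisfies 4n+2 with n=1, so ring A is aromatic (pyridine).

1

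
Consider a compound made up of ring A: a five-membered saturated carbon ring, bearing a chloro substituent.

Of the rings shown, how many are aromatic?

0

Ring A has only sp³ atoms, so it is not fully conjugated — not aromatic (cyclopentane).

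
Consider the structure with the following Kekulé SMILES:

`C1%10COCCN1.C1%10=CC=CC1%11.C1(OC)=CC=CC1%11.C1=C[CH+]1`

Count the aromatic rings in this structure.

The SMILES encodes a six-membered saturated ring with an oxygen and an N–H nitrogen at positions 1 and 4; a five-membered carbon ring with two conjugated C=C double bonds and one sp³ carbon; a five-membered carbon ring with two conjugated C=C double bonds and one sp³ carbon; a three-membered all-carbon ring bearing a positive charge on one carbon, with one C=C double bond.
The 6-membered ring with one oxygen and one N–H (1,4) has only sp³ atoms, so it is not fully conjugated — not aromatic (morpholine).
The 5-membered ring has one sp³ carbon, so it is not fully conjugated — not aromatic (cyclopentadiene).
The second 5-membered ring has one sp³ carbon, so it is not fully conjugated — not aromatic (cyclopentadiene).
The 3-membered ring is planar and fully conjugated; 1 ring double bond (2 π electrons) plus the carbocation's empty p orbital (0, but keeps the ring conjugated) give 2 π electrons. Since 2 = 4n+2 (n=0), it is aromatic (cyclopropenyl cation).
1 of the 4 rings is aromatic. Total: 1.

1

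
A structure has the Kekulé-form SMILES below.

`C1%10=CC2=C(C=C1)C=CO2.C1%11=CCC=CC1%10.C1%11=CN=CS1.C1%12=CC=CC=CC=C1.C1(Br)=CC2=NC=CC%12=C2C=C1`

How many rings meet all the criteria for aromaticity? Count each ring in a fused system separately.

5

The SMILES encodes a six-membered carbon ring with three alternating C=C double bonds, fused to a five-membered ring containing one oxygen and two C=C double bonds; a six-membered carbon ring with two isolated C=C double bonds and two sp³ carbons; a five-membered ring with a sulfur at position 1 and a nitrogen at position 3 (in a C=N bond), with two double bonds; an eight-membered carbon ring with four alternating C=C double bonds; two fused six-membered rings, each with three alternating double bonds; one ring is all carbon and the other has one ring nitrogen.
The fused 6/5-membered bicyclic (with one oxygen) is a single π system with 9 sp² atoms and 10 π electrons from ring double bonds plus a heteroatom lone pair. 10 = 4(2)+2, so the system is aromatic and both rings count as aromatic (benzofuran).
The 6-membered ring has two sp³ carbons, so it is not fully conjugated — not aromatic (1,4-cyclohexadiene).
The 5-membered ring with one sulfur and one =N– has a continuous p-orbital overlap around the ring; 2 ring double bonds (4 π electrons) plus a heteroatom lone pair (2) give 6 π electrons. 6 = 4(1)+2, so it is aromatic (thiazole).
The 8-membered ring has only sp² ring atoms; a planar conformation would have a fully conjugated π system of 8 electrons. But 8 = 4(2), which is 4n not 4n+2, so it is not aromatic (cyclooctatetraene) — cyclooctatetraene distorts into a non-planar tub to avoid antiaromaticity.
The fused 6/6-membered bicyclic (with one nitrogen) is a single π system with 10 sp² atoms and 10 π electrons from ring double bonds. 10 = 4(2)+2, so the system is aromatic and both rings count as aromatic (quinoline).
5 of the 7 rings are aromatic. Total: 5.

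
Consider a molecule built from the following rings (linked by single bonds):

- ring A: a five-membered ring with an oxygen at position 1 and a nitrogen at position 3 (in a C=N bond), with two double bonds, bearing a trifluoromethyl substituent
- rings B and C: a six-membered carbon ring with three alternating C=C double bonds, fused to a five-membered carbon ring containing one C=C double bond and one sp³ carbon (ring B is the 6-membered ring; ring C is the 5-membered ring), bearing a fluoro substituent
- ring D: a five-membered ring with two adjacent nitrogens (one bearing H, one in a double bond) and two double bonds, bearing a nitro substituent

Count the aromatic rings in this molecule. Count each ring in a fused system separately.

3

Ring A has a continuous p-orbital overlap around the ring; 2 ring double bonds (4 π electrons) plus a heteroatom lone pair (2) give 6 π electrons. Since 6 = 4n+2 (n=1), ring A is aromatic (oxazole).
Ring B has a continuous p-orbital overlap around the ring; 3 ring double bonds give 6 π electrons. That satisfies 4n+2 with n=1, so ring B is aromatic (benzene ring).
Ring C has one sp³ carbon, so it is not fully conjugated — not aromatic (cyclopentene ring).
Ring D has a continuous p-orbital overlap around the ring; 2 ring double bonds (4 π electrons) plus a heteroatom lone pair (2) give 6 π electrons. Since 6 = 4n+2 (n=1), ring D is aromatic (pyrazole).
Aromatic: A, B, D. Total: 3.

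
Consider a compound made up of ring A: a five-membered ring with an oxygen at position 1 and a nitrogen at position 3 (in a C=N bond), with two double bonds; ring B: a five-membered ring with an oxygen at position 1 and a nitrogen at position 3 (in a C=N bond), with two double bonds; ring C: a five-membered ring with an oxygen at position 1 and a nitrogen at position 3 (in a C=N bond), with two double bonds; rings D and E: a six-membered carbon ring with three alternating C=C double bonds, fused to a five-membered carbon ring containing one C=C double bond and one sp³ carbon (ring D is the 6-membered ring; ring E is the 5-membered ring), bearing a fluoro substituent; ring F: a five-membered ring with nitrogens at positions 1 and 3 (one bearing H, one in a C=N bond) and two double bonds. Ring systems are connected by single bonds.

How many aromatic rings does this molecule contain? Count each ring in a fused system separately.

Ring A has a continuous p-orbital overlap around the ring; 2 ring double bonds (4 π electrons) plus a heteroatom lone pair (2) give 6 π electrons. Since 6 = 4n+2 (n=1), ring A is aromatic (oxazole).
Ring B is fully conjugated (every ring atom contributes a p orbital); 2 ring double bonds (4 π electrons) plus a heteroatom lone pair (2) give 6 π electrons. 6 = 4(1)+2, so ring B is aromatic (oxazole).
Ring C is planar and fully conjugated; 2 ring double bonds (4 π electrons) plus a heteroatom lone pair (2) give 6 π electrons. Since 6 = 4n+2 (n=1), ring C is aromatic (oxazole).
Ring D is fully conjugated (every ring atom contributes a p orbital); 3 ring double bonds give 6 π electrons. 6 = 4(1)+2, so ring D is aromatic (benzene ring).
Ring E has one sp³ carbon, so it is not fully conjugated — not aromatic (cyclopentene ring).
Ring F has a continuous p-orbital overlap around the ring; 2 ring double bonds (4 π electrons) plus a heteroatom lone pair (2) give 6 π electrons. That satisfies 4n+2 with n=1, so ring F is aromatic (imidazole).
Aromatic: A, B, C, D, F. Total: 5.

5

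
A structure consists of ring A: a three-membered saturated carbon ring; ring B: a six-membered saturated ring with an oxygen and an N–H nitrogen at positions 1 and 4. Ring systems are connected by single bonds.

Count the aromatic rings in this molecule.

0

Ring A has only sp³ atoms, so it is not fully conjugated — not aromatic (cyclopropane).
Ring B has only sp³ atoms, so it is not fully conjugated — not aromatic (morpholine).
No ring is aromatic. Total: 0.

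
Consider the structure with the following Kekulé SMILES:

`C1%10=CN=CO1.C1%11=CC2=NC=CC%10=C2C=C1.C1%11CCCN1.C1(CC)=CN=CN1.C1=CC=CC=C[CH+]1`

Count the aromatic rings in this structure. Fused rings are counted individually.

5

The SMILES encodes a five-membered ring with an oxygen at position 1 and a nitrogen at position 3 (in a C=N bond), with two double bonds; two fused six-membered rings, each with three alternating double bonds; one ring is all carbon and the other has one ring nitrogen; a five-membered saturated ring of four carbons and one N–H nitrogen; a five-membered ring with nitrogens at positions 1 and 3 (one bearing H, one in a C=N bond) and two double bonds; a seven-membered all-carbon ring bearing a positive charge on one carbon, with three C=C double bonds.
The 5-membered ring with one oxygen and one =N– is fully conjugated (every ring atom contributes a p orbital); 2 ring double bonds (4 π electrons) plus a heteroatom lone pair (2) give 6 π electrons. 6 = 4(1)+2, so it is aromatic (oxazole).
The fused 6/6-membered bicyclic (with one nitrogen) is a single π system with 10 sp² atoms and 10 π electrons from ring double bonds. 10 = 4(2)+2, so the system is aromatic and both rings count as aromatic (quinoline).
The 5-membered ring with one N–H has only sp³ atoms, so it is not fully conjugated — not aromatic (pyrrolidine).
The 5-membered ring with two nitrogens (one N–H, one =N–) is planar and fully conjugated; 2 ring double bonds (4 π electrons) plus a heteroatom lone pair (2) give 6 π electrons. That satisfies 4n+2 with n=1, so it is aromatic (imidazole).
The 7-membered ring is fully conjugated (every ring atom contributes a p orbital); 3 ring double bonds (6 π electrons) plus the carbocation's empty p orbital (0, but keeps the ring conjugated) give 6 π electrons. Since 6 = 4n+2 (n=1), it is aromatic (tropylium cation).
5 of the 6 rings are aromatic. Total: 5.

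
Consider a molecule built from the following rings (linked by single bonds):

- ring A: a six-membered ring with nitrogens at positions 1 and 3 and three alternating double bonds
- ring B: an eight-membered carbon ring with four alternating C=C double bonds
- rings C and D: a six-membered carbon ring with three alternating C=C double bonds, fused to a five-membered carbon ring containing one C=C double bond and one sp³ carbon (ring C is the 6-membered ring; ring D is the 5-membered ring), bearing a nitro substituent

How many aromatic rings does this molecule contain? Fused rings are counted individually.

Ring A has a continuous p-orbital overlap around the ring; 3 ring double bonds give 6 π electrons. Since 6 = 4n+2 (n=1), ring A is aromatic (pyrimidine).
Ring B has only sp² ring atoms; a planar conformation would have a fully conjugated π system of 8 electrons. But 8 = 4(2), which is 4n not 4n+2, so ring B is not aromatic (cyclooctatetraene) — cyclooctatetraene distorts into a non-planar tub to avoid antiaromaticity.
Ring C is planar and fully conjugated; 3 ring double bonds give 6 π electrons. Since 6 = 4n+2 (n=1), ring C is aromatic (benzene ring).
Ring D has one sp³ carbon, so it is not fully conjugated — not aromatic (cyclopentene ring).
Aromatic: A, C. Total: 2.

2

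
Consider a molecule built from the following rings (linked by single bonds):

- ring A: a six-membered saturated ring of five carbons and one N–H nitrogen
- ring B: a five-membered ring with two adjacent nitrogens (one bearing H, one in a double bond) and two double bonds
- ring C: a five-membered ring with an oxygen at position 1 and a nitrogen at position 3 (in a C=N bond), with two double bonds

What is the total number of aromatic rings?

2

Ring A has only sp³ atoms, so it is not fully conjugated — not aromatic (piperidine).
Ring B has a continuous p-orbital overlap around the ring; 2 ring double bonds (4 π electrons) plus a heteroatom lone pair (2) give 6 π electrons. Since 6 = 4n+2 (n=1), ring B is aromatic (pyrazole).
Ring C is fully conjugated (every ring atom contributes a p orbital); 2 ring double bonds (4 π electrons) plus a heteroatom lone pair (2) give 6 π electrons. That satisfies 4n+2 with n=1, so ring C is aromatic (oxazole).
Aromatic: B, C. Total: 2.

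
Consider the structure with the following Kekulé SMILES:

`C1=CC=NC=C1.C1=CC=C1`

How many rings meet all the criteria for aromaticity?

1

The SMILES encodes a six-membered ring of five carbons and one nitrogen with three alternating double bonds; a four-membered carbon ring with two alternating C=C double bonds.
The 6-membered ring with one nitrogen is planar and fully conjugated; 3 ring double bonds give 6 π electrons. Since 6 = 4n+2 (n=1), it is aromatic (pyridine).
The 4-membered ring has only sp² ring atoms; a planar conformation would have a fully conjugated π system of 4 electrons. But 4 = 4(1), which is 4n not 4n+2, so it is not aromatic (cyclobutadiene) — cyclobutadiene is antiaromatic and distorts to a rectangle.
1 of the 2 rings is aromatic. Total: 1.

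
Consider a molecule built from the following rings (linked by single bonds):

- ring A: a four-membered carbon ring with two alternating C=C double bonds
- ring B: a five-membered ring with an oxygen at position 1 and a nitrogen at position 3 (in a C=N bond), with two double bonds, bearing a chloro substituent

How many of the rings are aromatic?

Ring A has only sp² ring atoms; a planar conformation would have a fully conjugated π system of 4 electrons. But 4 = 4(1), which is 4n not 4n+2, so ring A is not aromatic (cyclobutadiene) — cyclobutadiene is antiaromatic and distorts to a rectangle.
Ring B is planar and fully conjugated; 2 ring double bonds (4 π electrons) plus a heteroatom lone pair (2) give 6 π electrons. 6 = 4(1)+2, so ring B is aromatic (oxazole).
Aromatic: B. Total: 1.

1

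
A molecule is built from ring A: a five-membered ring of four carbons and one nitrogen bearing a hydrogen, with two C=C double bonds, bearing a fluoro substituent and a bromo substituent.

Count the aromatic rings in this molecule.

1

Ring A has a continuous p-orbital overlap around the ring; 2 ring double bonds (4 π electrons) plus a heteroatom lone pair (2) give 6 π electrons. 6 = 4(1)+2, so ring A is aromatic (pyrrole).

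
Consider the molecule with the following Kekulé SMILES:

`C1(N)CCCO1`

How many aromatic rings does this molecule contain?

0

The SMILES encodes a five-membered saturated ring of four carbons and one oxygen.
The 5-membered ring with one oxygen has only sp³ atoms, so it is not fully conjugated — not aromatic (tetrahydrofuran).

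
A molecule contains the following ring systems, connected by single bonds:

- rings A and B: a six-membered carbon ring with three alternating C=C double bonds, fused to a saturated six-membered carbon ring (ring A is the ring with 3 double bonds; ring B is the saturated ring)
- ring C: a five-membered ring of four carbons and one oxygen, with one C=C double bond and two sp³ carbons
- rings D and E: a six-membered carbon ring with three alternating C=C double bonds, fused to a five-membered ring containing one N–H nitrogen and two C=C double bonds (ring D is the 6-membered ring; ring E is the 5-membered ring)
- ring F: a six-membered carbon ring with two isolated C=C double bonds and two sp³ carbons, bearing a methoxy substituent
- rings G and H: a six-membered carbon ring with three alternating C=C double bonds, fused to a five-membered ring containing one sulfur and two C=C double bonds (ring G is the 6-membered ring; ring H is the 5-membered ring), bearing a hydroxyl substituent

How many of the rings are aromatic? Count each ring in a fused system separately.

Ring A has a continuous p-orbital overlap around the ring; 3 ring double bonds give 6 π electrons. Since 6 = 4n+2 (n=1), ring A is aromatic (benzene ring).
Ring B has four sp³ carbons, so it is not fully conjugated — not aromatic (cyclohexane ring).
Ring C has two sp³ carbons, so it is not fully conjugated — not aromatic (2,3-dihydrofuran).
Rings D and E form a fused bicyclic system (with one N–H) with 9 sp² atoms and 10 π electrons from ring double bonds plus a heteroatom lone pair. 10 = 4(2)+2, so the system is aromatic and both rings count as aromatic (indole).
Ring F has two sp³ carbons, so it is not fully conjugated — not aromatic (1,4-cyclohexadiene).
Rings G and H form a fused bicyclic system (with one sulfur) with 9 sp² atoms and 10 π electrons from ring double bonds plus a heteroatom lone pair. 10 = 4(2)+2, so the system is aromatic and both rings count as aromatic (benzothiophene).
Aromatic: A, D, E, G, H. Total: 5.

5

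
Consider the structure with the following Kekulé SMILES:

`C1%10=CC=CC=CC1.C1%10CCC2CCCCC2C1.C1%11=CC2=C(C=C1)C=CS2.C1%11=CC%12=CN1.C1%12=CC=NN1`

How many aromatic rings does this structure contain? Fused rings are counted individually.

4

The SMILES encodes a seven-membered carbon ring with three C=C double bonds and one sp³ carbon; two fused six-membered saturated carbon rings; a six-membered carbon ring with three alternating C=C double bonds, fused to a five-membered ring containing one sulfur and two C=C double bonds; a five-membered ring of four carbons and one nitrogen bearing a hydrogen, with two C=C double bonds; a five-membered ring with two adjacent nitrogens (one bearing H, one in a double bond) and two double bonds.
The 7-membered ring has one sp³ carbon, so it is not fully conjugated — not aromatic (cycloheptatriene).
The 6-membered ring has only sp³ atoms, so it is not fully conjugated — not aromatic (cyclohexane ring).
The second 6-membered ring has only sp³ atoms, so it is not fully conjugated — not aromatic (cyclohexane ring).
The fused 6/5-membered bicyclic (with one sulfur) is a single π system with 9 sp² atoms and 10 π electrons from ring double bonds plus a heteroatom lone pair. 10 = 4(2)+2, so the system is aromatic and both rings count as aromatic (benzothiophene).
The 5-membered ring with one N–H is planar and fully conjugated; 2 ring double bonds (4 π electrons) plus a heteroatom lone pair (2) give 6 π electrons. Since 6 = 4n+2 (n=1), it is aromatic (pyrrole).
The 5-membered ring with two adjacent nitrogens (one N–H, one =N–) has a continuous p-orbital overlap around the ring; 2 ring double bonds (4 π electrons) plus a heteroatom lone pair (2) give 6 π electrons. That satisfies 4n+2 with n=1, so it is aromatic (pyrazole).
4 of the 7 rings are aromatic. Total: 4.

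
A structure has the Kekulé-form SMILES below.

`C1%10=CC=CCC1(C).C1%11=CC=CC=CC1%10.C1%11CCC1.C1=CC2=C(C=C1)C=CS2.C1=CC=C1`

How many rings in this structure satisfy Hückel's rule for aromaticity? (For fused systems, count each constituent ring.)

The SMILES encodes a six-membered carbon ring with two conjugated C=C double bonds and two sp³ carbons; a seven-membered carbon ring with three C=C double bonds and one sp³ carbon; a four-membered saturated carbon ring; a six-membered carbon ring with three alternating C=C double bonds, fused to a five-membered ring containing one sulfur and two C=C double bonds; a four-membered carbon ring with two alternating C=C double bonds.
The 6-membered ring has two sp³ carbons, so it is not fully conjugated — not aromatic (1,3-cyclohexadiene).
The 7-membered ring has one sp³ carbon, so it is not fully conjugated — not aromatic (cycloheptatriene).
The 4-membered ring has only sp³ atoms, so it is not fully conjugated — not aromatic (cyclobutane).
The fused 6/5-membered bicyclic (with one sulfur) is a single π system with 9 sp² atoms and 10 π electrons from ring double bonds plus a heteroatom lone pair. 10 = 4(2)+2, so the system is aromatic and both rings count as aromatic (benzothiophene).
The second 4-membered ring has only sp² ring atoms; a planar conformation would have a fully conjugated π system of 4 electrons. But 4 = 4(1), which is 4n not 4n+2, so it is not aromatic (cyclobutadiene) — cyclobutadiene is antiaromatic and distorts to a rectangle.
2 of the 6 rings are aromatic. Total: 2.

2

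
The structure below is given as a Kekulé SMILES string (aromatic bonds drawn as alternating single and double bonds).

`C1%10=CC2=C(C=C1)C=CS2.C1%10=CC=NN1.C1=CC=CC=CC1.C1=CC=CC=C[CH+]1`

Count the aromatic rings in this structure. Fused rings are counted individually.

4

The SMILES encodes a six-membered carbon ring with three alternating C=C double bonds, fused to a five-membered ring containing one sulfur and two C=C double bonds; a five-membered ring with two adjacent nitrogens (one bearing H, one in a double bond) and two double bonds; a seven-membered carbon ring with three C=C double bonds and one sp³ carbon; a seven-membered all-carbon ring bearing a positive charge on one carbon, with three C=C double bonds.
The fused 6/5-membered bicyclic (with one sulfur) is a single π system with 9 sp² atoms and 10 π electrons from ring double bonds plus a heteroatom lone pair. 10 = 4(2)+2, so the system is aromatic and both rings count as aromatic (benzothiophene).
The 5-membered ring with two adjacent nitrogens (one N–H, one =N–) is fully conjugated (every ring atom contributes a p orbital); 2 ring double bonds (4 π electrons) plus a heteroatom lone pair (2) give 6 π electrons. That satisfies 4n+2 with n=1, so it is aromatic (pyrazole).
The 7-membered ring has one sp³ carbon, so it is not fully conjugated — not aromatic (cycloheptatriene).
The second 7-membered ring is planar and fully conjugated; 3 ring double bonds (6 π electrons) plus the carbocation's empty p orbital (0, but keeps the ring conjugated) give 6 π electrons. 6 = 4(1)+2, so it is aromatic (tropylium cation).
4 of the 5 rings are aromatic. Total: 4.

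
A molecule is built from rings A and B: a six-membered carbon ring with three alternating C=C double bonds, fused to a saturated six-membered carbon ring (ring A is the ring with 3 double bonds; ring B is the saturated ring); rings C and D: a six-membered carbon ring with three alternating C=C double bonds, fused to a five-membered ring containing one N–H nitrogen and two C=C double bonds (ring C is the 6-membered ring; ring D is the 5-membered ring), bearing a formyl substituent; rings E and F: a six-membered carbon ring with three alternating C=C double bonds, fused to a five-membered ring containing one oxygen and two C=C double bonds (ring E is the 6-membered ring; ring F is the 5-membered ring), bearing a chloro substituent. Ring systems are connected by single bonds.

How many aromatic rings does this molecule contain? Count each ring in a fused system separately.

Ring A has a continuous p-orbital overlap around the ring; 3 ring double bonds give 6 π electrons. That satisfies 4n+2 with n=1, so ring A is aromatic (benzene ring).
Ring B has four sp³ carbons, so it is not fully conjugated — not aromatic (cyclohexane ring).
Rings C and D form a fused bicyclic system (with one N–H) with 9 sp² atoms and 10 π electrons from ring double bonds plus a heteroatom lone pair. 10 = 4(2)+2, so the system is aromatic and both rings count as aromatic (indole).
Rings E and F form a fused bicyclic system (with one oxygen) with 9 sp² atoms and 10 π electrons from ring double bonds plus a heteroatom lone pair. 10 = 4(2)+2, so the system is aromatic and both rings count as aromatic (benzofuran).
Aromatic: A, C, D, E, F. Total: 5.

5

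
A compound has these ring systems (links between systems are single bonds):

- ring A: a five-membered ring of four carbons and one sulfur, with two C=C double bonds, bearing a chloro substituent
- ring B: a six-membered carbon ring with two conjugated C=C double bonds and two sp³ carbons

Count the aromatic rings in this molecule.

1

Ring A is fully conjugated (every ring atom contributes a p orbital); 2 ring double bonds (4 π electrons) plus a heteroatom lone pair (2) give 6 π electrons. That satisfies 4n+2 with n=1, so ring A is aromatic (thiophene).
Ring B has two sp³ carbons, so it is not fully conjugated — not aromatic (1,3-cyclohexadiene).
Aromatic: A. Total: 1.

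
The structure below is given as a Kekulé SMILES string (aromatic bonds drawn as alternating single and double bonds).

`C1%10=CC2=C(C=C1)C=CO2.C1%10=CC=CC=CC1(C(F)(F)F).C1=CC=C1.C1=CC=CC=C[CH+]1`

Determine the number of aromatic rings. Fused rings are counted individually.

The SMILES encodes a six-membered carbon ring with three alternating C=C double bonds, fused to a five-membered ring containing one oxygen and two C=C double bonds; a seven-membered carbon ring with three C=C double bonds and one sp³ carbon; a four-membered carbon ring with two alternating C=C double bonds; a seven-membered all-carbon ring bearing a positive charge on one carbon, with three C=C double bonds.
The fused 6/5-membered bicyclic (with one oxygen) is a single π system with 9 sp² atoms and 10 π electrons from ring double bonds plus a heteroatom lone pair. 10 = 4(2)+2, so the system is aromatic and both rings count as aromatic (benzofuran).
The 7-membered ring has one sp³ carbon, so it is not fully conjugated — not aromatic (cycloheptatriene).
The 4-membered ring has only sp² ring atoms; a planar conformation would have a fully conjugated π system of 4 electrons. But 4 = 4(1), which is 4n not 4n+2, so it is not aromatic (cyclobutadiene) — cyclobutadiene is antiaromatic and distorts to a rectangle.
The second 7-membered ring is fully conjugated (every ring atom contributes a p orbital); 3 ring double bonds (6 π electrons) plus the carbocation's empty p orbital (0, but keeps the ring conjugated) give 6 π electrons. That satisfies 4n+2 with n=1, so it is aromatic (tropylium cation).
3 of the 5 rings are aromatic. Total: 3.

3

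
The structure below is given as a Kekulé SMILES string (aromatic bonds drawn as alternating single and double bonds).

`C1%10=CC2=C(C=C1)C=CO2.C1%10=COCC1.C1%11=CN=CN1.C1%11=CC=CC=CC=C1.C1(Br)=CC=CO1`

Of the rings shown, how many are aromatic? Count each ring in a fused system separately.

4

The SMILES encodes a six-membered carbon ring with three alternating C=C double bonds, fused to a five-membered ring containing one oxygen and two C=C double bonds; a five-membered ring of four carbons and one oxygen, with one C=C double bond and two sp³ carbons; a five-membered ring with nitrogens at positions 1 and 3 (one bearing H, one in a C=N bond) and two double bonds; an eight-membered carbon ring with four alternating C=C double bonds; a five-membered ring of four carbons and one oxygen, with two C=C double bonds.
The fused 6/5-membered bicyclic (with one oxygen) is a single π system with 9 sp² atoms and 10 π electrons from ring double bonds plus a heteroatom lone pair. 10 = 4(2)+2, so the system is aromatic and both rings count as aromatic (benzofuran).
The 5-membered ring with one oxygen has two sp³ carbons, so it is not fully conjugated — not aromatic (2,3-dihydrofuran).
The 5-membered ring with two nitrogens (one N–H, one =N–) is fully conjugated (every ring atom contributes a p orbital); 2 ring double bonds (4 π electrons) plus a heteroatom lone pair (2) give 6 π electrons. 6 = 4(1)+2, so it is aromatic (imidazole).
The 8-membered ring has only sp² ring atoms; a planar conformation would have a fully conjugated π system of 8 electrons. But 8 = 4(2), which is 4n not 4n+2, so it is not aromatic (cyclooctatetraene) — cyclooctatetraene distorts into a non-planar tub to avoid antiaromaticity.
The second 5-membered ring with one oxygen is fully conjugated (every ring atom contributes a p orbital); 2 ring double bonds (4 π electrons) plus a heteroatom lone pair (2) give 6 π electrons. 6 = 4(1)+2, so it is aromatic (furan).
4 of the 6 rings are aromatic. Total: 4.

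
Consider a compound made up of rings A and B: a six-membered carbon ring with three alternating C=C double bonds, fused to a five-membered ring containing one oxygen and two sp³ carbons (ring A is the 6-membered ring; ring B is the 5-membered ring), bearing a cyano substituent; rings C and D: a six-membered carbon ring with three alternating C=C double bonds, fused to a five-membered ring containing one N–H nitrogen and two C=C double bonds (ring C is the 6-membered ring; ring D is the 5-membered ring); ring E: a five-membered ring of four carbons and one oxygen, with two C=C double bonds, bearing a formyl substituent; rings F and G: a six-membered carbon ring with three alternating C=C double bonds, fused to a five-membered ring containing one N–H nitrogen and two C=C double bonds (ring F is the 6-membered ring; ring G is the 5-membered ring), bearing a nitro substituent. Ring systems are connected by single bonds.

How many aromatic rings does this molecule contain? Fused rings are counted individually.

6

Ring A is fully conjugated (every ring atom contributes a p orbital); 3 ring double bonds give 6 π electrons. 6 = 4(1)+2, so ring A is aromatic (benzene ring).
Ring B has two sp³ carbons, so it is not fully conjugated — not aromatic (oxolane ring).
Rings C and D form a fused bicyclic system (with one N–H) with 9 sp² atoms and 10 π electrons from ring double bonds plus a heteroatom lone pair. 10 = 4(2)+2, so the system is aromatic and both rings count as aromatic (indole).
Ring E is planar and fully conjugated; 2 ring double bonds (4 π electrons) plus a heteroatom lone pair (2) give 6 π electrons. That satisfies 4n+2 with n=1, so ring E is aromatic (furan).
Rings F and G form a fused bicyclic system (with one N–H) with 9 sp² atoms and 10 π electrons from ring double bonds plus a heteroatom lone pair. 10 = 4(2)+2, so the system is aromatic and both rings count as aromatic (indole).
Aromatic: A, C, D, E, F, G. Total: 6.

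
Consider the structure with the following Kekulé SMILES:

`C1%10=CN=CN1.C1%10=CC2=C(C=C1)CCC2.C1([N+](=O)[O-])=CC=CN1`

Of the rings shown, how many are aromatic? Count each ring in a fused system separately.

3

The SMILES encodes a five-membered ring with nitrogens at positions 1 and 3 (one bearing H, one in a C=N bond) and two double bonds; a six-membered carbon ring with three alternating C=C double bonds, fused to a saturated five-membered carbon ring; a five-membered ring of four carbons and one nitrogen bearing a hydrogen, with two C=C double bonds.
The 5-membered ring with two nitrogens (one N–H, one =N–) is fully conjugated (every ring atom contributes a p orbital); 2 ring double bonds (4 π electrons) plus a heteroatom lone pair (2) give 6 π electrons. 6 = 4(1)+2, so it is aromatic (imidazole).
The 6-membered ring is planar and fully conjugated; 3 ring double bonds give 6 π electrons. That satisfies 4n+2 with n=1, so it is aromatic (benzene ring).
The 5-membered ring has three sp³ carbons, so it is not fully conjugated — not aromatic (cyclopentane ring).
The 5-membered ring with one N–H is fully conjugated (every ring atom contributes a p orbital); 2 ring double bonds (4 π electrons) plus a heteroatom lone pair (2) give 6 π electrons. 6 = 4(1)+2, so it is aromatic (pyrrole).
3 of the 4 rings are aromatic. Total: 3.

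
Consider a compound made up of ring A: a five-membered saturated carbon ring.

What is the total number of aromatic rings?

Ring A has only sp³ atoms, so it is not fully conjugated — not aromatic (cyclopentane).

0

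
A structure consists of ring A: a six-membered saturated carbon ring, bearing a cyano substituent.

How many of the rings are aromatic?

0

Ring A has only sp³ atoms, so it is not fully conjugated — not aromatic (cyclohexane).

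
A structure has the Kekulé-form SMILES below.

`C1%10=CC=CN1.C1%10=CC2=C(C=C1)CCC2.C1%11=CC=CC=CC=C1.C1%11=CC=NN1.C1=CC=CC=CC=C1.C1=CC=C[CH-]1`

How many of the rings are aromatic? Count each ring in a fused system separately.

4

The SMILES encodes a five-membered ring of four carbons and one nitrogen bearing a hydrogen, with two C=C double bonds; a six-membered carbon ring with three alternating C=C double bonds, fused to a saturated five-membered carbon ring; an eight-membered carbon ring with four alternating C=C double bonds; a five-membered ring with two adjacent nitrogens (one bearing H, one in a double bond) and two double bonds; an eight-membered carbon ring with four alternating C=C double bonds; a five-membered all-carbon ring bearing a negative charge on one carbon, with two C=C double bonds.
The 5-membered ring with one N–H is fully conjugated (every ring atom contributes a p orbital); 2 ring double bonds (4 π electrons) plus a heteroatom lone pair (2) give 6 π electrons. Since 6 = 4n+2 (n=1), it is aromatic (pyrrole).
The 6-membered ring has a continuous p-orbital overlap around the ring; 3 ring double bonds give 6 π electrons. That satisfies 4n+2 with n=1, so it is aromatic (benzene ring).
The 5-membered ring has three sp³ carbons, so it is not fully conjugated — not aromatic (cyclopentane ring).
The 8-membered ring has only sp² ring atoms; a planar conformation would have a fully conjugated π system of 8 electrons. But 8 = 4(2), which is 4n not 4n+2, so it is not aromatic (cyclooctatetraene) — cyclooctatetraene distorts into a non-planar tub to avoid antiaromaticity.
The 5-membered ring with two adjacent nitrogens (one N–H, one =N–) is planar and fully conjugated; 2 ring double bonds (4 π electrons) plus a heteroatom lone pair (2) give 6 π electrons. Since 6 = 4n+2 (n=1), it is aromatic (pyrazole).
The second 8-membered ring has only sp² ring atoms; a planar conformation would have a fully conjugated π system of 8 electrons. But 8 = 4(2), which is 4n not 4n+2, so it is not aromatic (cyclooctatetraene) — cyclooctatetraene distorts into a non-planar tub to avoid antiaromaticity.
The second 5-membered ring has a continuous p-orbital overlap around the ring; 2 ring double bonds (4 π electrons) plus the carbanion lone pair (2) give 6 π electrons. Since 6 = 4n+2 (n=1), it is aromatic (cyclopentadienyl anion).
4 of the 7 rings are aromatic. Total: 4.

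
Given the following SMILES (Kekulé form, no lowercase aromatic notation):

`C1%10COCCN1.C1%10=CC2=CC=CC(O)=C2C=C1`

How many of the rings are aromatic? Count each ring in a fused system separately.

2

The SMILES encodes a six-membered saturated ring with an oxygen and an N–H nitrogen at positions 1 and 4; two fused six-membered carbon rings, each with three alternating C=C double bonds.
The 6-membered ring with one oxygen and one N–H (1,4) has only sp³ atoms, so it is not fully conjugated — not aromatic (morpholine).
The fused 6/6-membered bicyclic is a single π system with 10 sp² atoms and 10 π electrons from ring double bonds. 10 = 4(2)+2, so the system is aromatic and both rings count as aromatic (naphthalene).
2 of the 3 rings are aromatic. Total: 2.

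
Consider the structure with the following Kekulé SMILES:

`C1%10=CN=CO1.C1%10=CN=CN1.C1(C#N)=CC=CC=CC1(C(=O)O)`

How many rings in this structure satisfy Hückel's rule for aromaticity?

The SMILES encodes a five-membered ring with an oxygen at position 1 and a nitrogen at position 3 (in a C=N bond), with two double bonds; a five-membered ring with nitrogens at positions 1 and 3 (one bearing H, one in a C=N bond) and two double bonds; a seven-membered carbon ring with three C=C double bonds and one sp³ carbon.
The 5-membered ring with one oxygen and one =N– is fully conjugated (every ring atom contributes a p orbital); 2 ring double bonds (4 π electrons) plus a heteroatom lone pair (2) give 6 π electrons. 6 = 4(1)+2, so it is aromatic (oxazole).
The 5-membered ring with two nitrogens (one N–H, one =N–) is fully conjugated (every ring atom contributes a p orbital); 2 ring double bonds (4 π electrons) plus a heteroatom lone pair (2) give 6 π electrons. 6 = 4(1)+2, so it is aromatic (imidazole).
The 7-membered ring has one sp³ carbon, so it is not fully conjugated — not aromatic (cycloheptatriene).
2 of the 3 rings are aromatic. Total: 2.

2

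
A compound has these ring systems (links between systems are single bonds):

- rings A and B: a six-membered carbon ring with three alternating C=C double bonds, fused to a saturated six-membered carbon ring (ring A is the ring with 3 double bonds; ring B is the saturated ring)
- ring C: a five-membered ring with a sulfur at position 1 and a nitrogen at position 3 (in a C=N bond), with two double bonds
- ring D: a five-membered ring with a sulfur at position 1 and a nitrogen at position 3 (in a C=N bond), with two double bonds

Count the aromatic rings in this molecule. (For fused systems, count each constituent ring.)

Ring A is fully conjugated (every ring atom contributes a p orbital); 3 ring double bonds give 6 π electrons. Since 6 = 4n+2 (n=1), ring A is aromatic (benzene ring).
Ring B has four sp³ carbons, so it is not fully conjugated — not aromatic (cyclohexane ring).
Ring C is planar and fully conjugated; 2 ring double bonds (4 π electrons) plus a heteroatom lone pair (2) give 6 π electrons. Since 6 = 4n+2 (n=1), ring C is aromatic (thiazole).
Ring D has a continuous p-orbital overlap around the ring; 2 ring double bonds (4 π electrons) plus a heteroatom lone pair (2) give 6 π electrons. That satisfies 4n+2 with n=1, so ring D is aromatic (thiazole).
Aromatic: A, C, D. Total: 3.

3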